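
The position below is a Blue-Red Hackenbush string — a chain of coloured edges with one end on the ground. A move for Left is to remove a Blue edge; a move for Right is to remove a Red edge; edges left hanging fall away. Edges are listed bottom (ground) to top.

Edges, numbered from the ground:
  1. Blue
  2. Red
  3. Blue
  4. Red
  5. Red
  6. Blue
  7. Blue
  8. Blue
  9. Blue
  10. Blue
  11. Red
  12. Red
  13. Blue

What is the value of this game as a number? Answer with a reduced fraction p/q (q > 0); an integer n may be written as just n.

Recurse on prefixes of the 13-edge string Blue Red Blue Red Red Blue Blue Blue Blue Blue Red Red Blue:
val_1 [B]  L=[0]  R=[none]  — 1
val_2 [BR]  L=[0]  R=[1]  — 1/2
val_3 [BRB]  L=[0 1/2]  R=[1]  — 3/4
val_4 [BRBR]  L=[0 1/2]  R=[3/4 1]  — 5/8
val_5 [BRBRR]  L=[0 1/2]  R=[5/8 3/4 1]  — 9/16
val_6 [BRBRRB]  L=[0 1/2 9/16]  R=[5/8 3/4 1]  — 19/32
val_7 [BRBRRBB]  L=[0 1/2 9/16 19/32]  R=[5/8 3/4 1]  — 39/64
val_8 [BRBRRBBB]  L=[0 1/2 9/16 19/32 39/64]  R=[5/8 3/4 1]  — 79/128
val_9 [BRBRRBBBB]  L=[0 1/2 9/16 19/32 39/64 79/128]  R=[5/8 3/4 1]  — 159/256
val_10 [BRBRRBBBBB]  L=[0 1/2 9/16 19/32 39/64 79/128 159/256]  R=[5/8 3/4 1]  — 319/512
val_11 [BRBRRBBBBBR]  L=[0 1/2 9/16 19/32 39/64 79/128 159/256]  R=[319/512 5/8 3/4 1]  — 637/1024
val_12 [BRBRRBBBBBRR]  L=[0 1/2 9/16 19/32 39/64 79/128 159/256]  R=[637/1024 319/512 5/8 3/4 1]  — 1273/2048
val_13 [BRBRRBBBBBRRB]  L=[0 1/2 9/16 19/32 39/64 79/128 159/256 1273/2048]  R=[637/1024 319/512 5/8 3/4 1]  — 2547/4096

2547/4096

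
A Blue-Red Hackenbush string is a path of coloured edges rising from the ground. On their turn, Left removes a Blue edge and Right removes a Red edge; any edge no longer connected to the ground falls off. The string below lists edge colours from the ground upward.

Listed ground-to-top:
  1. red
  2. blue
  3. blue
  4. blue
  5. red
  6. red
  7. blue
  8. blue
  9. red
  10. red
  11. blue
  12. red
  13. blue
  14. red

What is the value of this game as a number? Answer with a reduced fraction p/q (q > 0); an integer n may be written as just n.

v_1 [r]  L=[(no moves)]  R=[0]  → -1
v_2 [rb]  L=[-1]  R=[0]  → -1/2
v_3 [rbb]  L=[-1; -1/2]  R=[0]  → -1/4
v_4 [rbbb]  L=[-1; -1/2; -1/4]  R=[0]  → -1/8
v_5 [rbbbr]  L=[-1; -1/2; -1/4]  R=[-1/8; 0]  → -3/16
v_6 [rbbbrr]  L=[-1; -1/2; -1/4]  R=[-3/16; -1/8; 0]  → -7/32
v_7 [rbbbrrb]  L=[-1; -1/2; -1/4; -7/32]  R=[-3/16; -1/8; 0]  → -13/64
v_8 [rbbbrrbb]  L=[-1; -1/2; -1/4; -7/32; -13/64]  R=[-3/16; -1/8; 0]  → -25/128
v_9 [rbbbrrbbr]  L=[-1; -1/2; -1/4; -7/32; -13/64]  R=[-25/128; -3/16; -1/8; 0]  → -51/256
v_10 [rbbbrrbbrr]  L=[-1; -1/2; -1/4; -7/32; -13/64]  R=[-51/256; -25/128; -3/16; -1/8; 0]  → -103/512
v_11 [rbbbrrbbrrb]  L=[-1; -1/2; -1/4; -7/32; -13/64; -103/512]  R=[-51/256; -25/128; -3/16; -1/8; 0]  → -205/1024
v_12 [rbbbrrbbrrbr]  L=[-1; -1/2; -1/4; -7/32; -13/64; -103/512]  R=[-205/1024; -51/256; -25/128; -3/16; -1/8; 0]  → -411/2048
v_13 [rbbbrrbbrrbrb]  L=[-1; -1/2; -1/4; -7/32; -13/64; -103/512; -411/2048]  R=[-205/1024; -51/256; -25/128; -3/16; -1/8; 0]  → -821/4096
v_14 [rbbbrrbbrrbrbr]  L=[-1; -1/2; -1/4; -7/32; -13/64; -103/512; -411/2048]  R=[-821/4096; -205/1024; -51/256; -25/128; -3/16; -1/8; 0]  → -1643/8192

-1643/8192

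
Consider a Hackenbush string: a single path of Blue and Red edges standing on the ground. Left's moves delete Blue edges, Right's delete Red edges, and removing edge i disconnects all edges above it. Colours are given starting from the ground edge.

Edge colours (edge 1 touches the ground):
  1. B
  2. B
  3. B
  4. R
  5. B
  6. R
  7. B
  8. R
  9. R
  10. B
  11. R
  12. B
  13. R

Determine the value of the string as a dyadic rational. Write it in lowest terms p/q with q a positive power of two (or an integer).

Recurse on prefixes of the 13-edge string B B B R B R B R R B R B R:
B: Left { 0 }, Right {  } = simplest 1
BB: Left { 0 1 }, Right {  } = simplest 2
BBB: Left { 0 1 2 }, Right {  } = simplest 3
BBBR: Left { 0 1 2 }, Right { 3 } = simplest 5/2
BBBRB: Left { 0 1 2 5/2 }, Right { 3 } = simplest 11/4
BBBRBR: Left { 0 1 2 5/2 }, Right { 11/4 3 } = simplest 21/8
BBBRBRB: Left { 0 1 2 5/2 21/8 }, Right { 11/4 3 } = simplest 43/16
BBBRBRBR: Left { 0 1 2 5/2 21/8 }, Right { 43/16 11/4 3 } = simplest 85/32
BBBRBRBRR: Left { 0 1 2 5/2 21/8 }, Right { 85/32 43/16 11/4 3 } = simplest 169/64
BBBRBRBRRB: Left { 0 1 2 5/2 21/8 169/64 }, Right { 85/32 43/16 11/4 3 } = simplest 339/128
BBBRBRBRRBR: Left { 0 1 2 5/2 21/8 169/64 }, Right { 339/128 85/32 43/16 11/4 3 } = simplest 677/256
BBBRBRBRRBRB: Left { 0 1 2 5/2 21/8 169/64 677/256 }, Right { 339/128 85/32 43/16 11/4 3 } = simplest 1355/512
BBBRBRBRRBRBR: Left { 0 1 2 5/2 21/8 169/64 677/256 }, Right { 1355/512 339/128 85/32 43/16 11/4 3 } = simplest 2709/1024

2709/1024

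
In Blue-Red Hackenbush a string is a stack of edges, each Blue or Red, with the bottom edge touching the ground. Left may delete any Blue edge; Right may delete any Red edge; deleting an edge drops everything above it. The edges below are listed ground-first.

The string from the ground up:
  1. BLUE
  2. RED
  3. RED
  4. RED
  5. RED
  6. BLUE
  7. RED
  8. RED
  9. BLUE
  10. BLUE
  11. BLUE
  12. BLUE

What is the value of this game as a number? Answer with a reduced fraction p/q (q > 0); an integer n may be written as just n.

Build value(s[:k]) for k = 1..12, string s = BLUE RED RED RED RED BLUE RED RED BLUE BLUE BLUE BLUE.
step 1: add BLUE to get B; options L={ 0 } R={ ∅ } → 1
step 2: add RED to get BR; options L={ 0 } R={ 1 } → 1/2
step 3: add RED to get BRR; options L={ 0 } R={ 1/2, 1 } → 1/4
step 4: add RED to get BRRR; options L={ 0 } R={ 1/4, 1/2, 1 } → 1/8
step 5: add RED to get BRRRR; options L={ 0 } R={ 1/8, 1/4, 1/2, 1 } → 1/16
step 6: add BLUE to get BRRRRB; options L={ 0, 1/16 } R={ 1/8, 1/4, 1/2, 1 } → 3/32
step 7: add RED to get BRRRRBR; options L={ 0, 1/16 } R={ 3/32, 1/8, 1/4, 1/2, 1 } → 5/64
step 8: add RED to get BRRRRBRR; options L={ 0, 1/16 } R={ 5/64, 3/32, 1/8, 1/4, 1/2, 1 } → 9/128
step 9: add BLUE to get BRRRRBRRB; options L={ 0, 1/16, 9/128 } R={ 5/64, 3/32, 1/8, 1/4, 1/2, 1 } → 19/256
step 10: add BLUE to get BRRRRBRRBB; options L={ 0, 1/16, 9/128, 19/256 } R={ 5/64, 3/32, 1/8, 1/4, 1/2, 1 } → 39/512
step 11: add BLUE to get BRRRRBRRBBB; options L={ 0, 1/16, 9/128, 19/256, 39/512 } R={ 5/64, 3/32, 1/8, 1/4, 1/2, 1 } → 79/1024
step 12: add BLUE to get BRRRRBRRBBBB; options L={ 0, 1/16, 9/128, 19/256, 39/512, 79/1024 } R={ 5/64, 3/32, 1/8, 1/4, 1/2, 1 } → 159/2048

159/2048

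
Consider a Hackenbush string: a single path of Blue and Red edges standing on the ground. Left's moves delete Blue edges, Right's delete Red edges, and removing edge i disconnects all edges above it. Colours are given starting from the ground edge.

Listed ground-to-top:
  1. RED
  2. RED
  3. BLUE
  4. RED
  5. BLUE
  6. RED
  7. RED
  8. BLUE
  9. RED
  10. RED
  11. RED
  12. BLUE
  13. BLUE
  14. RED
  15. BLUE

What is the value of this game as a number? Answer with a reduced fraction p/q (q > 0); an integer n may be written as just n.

Prefix values for RED RED BLUE RED BLUE RED RED BLUE RED RED RED BLUE BLUE RED BLUE via {L|R} + simplicity:
g_1 [R]  L=[(no moves)]  R=[0]  gives -1
g_2 [RR]  L=[(no moves)]  R=[-1, 0]  gives -2
g_3 [RRB]  L=[-2]  R=[-1, 0]  gives -3/2
g_4 [RRBR]  L=[-2]  R=[-3/2, -1, 0]  gives -7/4
g_5 [RRBRB]  L=[-2, -7/4]  R=[-3/2, -1, 0]  gives -13/8
g_6 [RRBRBR]  L=[-2, -7/4]  R=[-13/8, -3/2, -1, 0]  gives -27/16
g_7 [RRBRBRR]  L=[-2, -7/4]  R=[-27/16, -13/8, -3/2, -1, 0]  gives -55/32
g_8 [RRBRBRRB]  L=[-2, -7/4, -55/32]  R=[-27/16, -13/8, -3/2, -1, 0]  gives -109/64
g_9 [RRBRBRRBR]  L=[-2, -7/4, -55/32]  R=[-109/64, -27/16, -13/8, -3/2, -1, 0]  gives -219/128
g_10 [RRBRBRRBRR]  L=[-2, -7/4, -55/32]  R=[-219/128, -109/64, -27/16, -13/8, -3/2, -1, 0]  gives -439/256
g_11 [RRBRBRRBRRR]  L=[-2, -7/4, -55/32]  R=[-439/256, -219/128, -109/64, -27/16, -13/8, -3/2, -1, 0]  gives -879/512
g_12 [RRBRBRRBRRRB]  L=[-2, -7/4, -55/32, -879/512]  R=[-439/256, -219/128, -109/64, -27/16, -13/8, -3/2, -1, 0]  gives -1757/1024
g_13 [RRBRBRRBRRRBB]  L=[-2, -7/4, -55/32, -879/512, -1757/1024]  R=[-439/256, -219/128, -109/64, -27/16, -13/8, -3/2, -1, 0]  gives -3513/2048
g_14 [RRBRBRRBRRRBBR]  L=[-2, -7/4, -55/32, -879/512, -1757/1024]  R=[-3513/2048, -439/256, -219/128, -109/64, -27/16, -13/8, -3/2, -1, 0]  gives -7027/4096
g_15 [RRBRBRRBRRRBBRB]  L=[-2, -7/4, -55/32, -879/512, -1757/1024, -7027/4096]  R=[-3513/2048, -439/256, -219/128, -109/64, -27/16, -13/8, -3/2, -1, 0]  gives -14053/8192

-14053/8192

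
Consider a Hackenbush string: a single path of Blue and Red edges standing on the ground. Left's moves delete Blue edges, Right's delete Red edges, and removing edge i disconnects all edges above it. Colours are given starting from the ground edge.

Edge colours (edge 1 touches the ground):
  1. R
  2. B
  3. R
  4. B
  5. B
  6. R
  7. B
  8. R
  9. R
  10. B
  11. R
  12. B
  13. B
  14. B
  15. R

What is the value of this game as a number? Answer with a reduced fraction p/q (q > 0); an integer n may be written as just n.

-9635/16384

Recurse on prefixes of the 15-edge string R B R B B R B R R B R B B B R:
v_1 [R]  L=[·]  R=[0]  — -1
v_2 [RB]  L=[-1]  R=[0]  — -1/2
v_3 [RBR]  L=[-1]  R=[-1/2, 0]  — -3/4
v_4 [RBRB]  L=[-1, -3/4]  R=[-1/2, 0]  — -5/8
v_5 [RBRBB]  L=[-1, -3/4, -5/8]  R=[-1/2, 0]  — -9/16
v_6 [RBRBBR]  L=[-1, -3/4, -5/8]  R=[-9/16, -1/2, 0]  — -19/32
v_7 [RBRBBRB]  L=[-1, -3/4, -5/8, -19/32]  R=[-9/16, -1/2, 0]  — -37/64
v_8 [RBRBBRBR]  L=[-1, -3/4, -5/8, -19/32]  R=[-37/64, -9/16, -1/2, 0]  — -75/128
v_9 [RBRBBRBRR]  L=[-1, -3/4, -5/8, -19/32]  R=[-75/128, -37/64, -9/16, -1/2, 0]  — -151/256
v_10 [RBRBBRBRRB]  L=[-1, -3/4, -5/8, -19/32, -151/256]  R=[-75/128, -37/64, -9/16, -1/2, 0]  — -301/512
v_11 [RBRBBRBRRBR]  L=[-1, -3/4, -5/8, -19/32, -151/256]  R=[-301/512, -75/128, -37/64, -9/16, -1/2, 0]  — -603/1024
v_12 [RBRBBRBRRBRB]  L=[-1, -3/4, -5/8, -19/32, -151/256, -603/1024]  R=[-301/512, -75/128, -37/64, -9/16, -1/2, 0]  — -1205/2048
v_13 [RBRBBRBRRBRBB]  L=[-1, -3/4, -5/8, -19/32, -151/256, -603/1024, -1205/2048]  R=[-301/512, -75/128, -37/64, -9/16, -1/2, 0]  — -2409/4096
v_14 [RBRBBRBRRBRBBB]  L=[-1, -3/4, -5/8, -19/32, -151/256, -603/1024, -1205/2048, -2409/4096]  R=[-301/512, -75/128, -37/64, -9/16, -1/2, 0]  — -4817/8192
v_15 [RBRBBRBRRBRBBBR]  L=[-1, -3/4, -5/8, -19/32, -151/256, -603/1024, -1205/2048, -2409/4096]  R=[-4817/8192, -301/512, -75/128, -37/64, -9/16, -1/2, 0]  — -9635/16384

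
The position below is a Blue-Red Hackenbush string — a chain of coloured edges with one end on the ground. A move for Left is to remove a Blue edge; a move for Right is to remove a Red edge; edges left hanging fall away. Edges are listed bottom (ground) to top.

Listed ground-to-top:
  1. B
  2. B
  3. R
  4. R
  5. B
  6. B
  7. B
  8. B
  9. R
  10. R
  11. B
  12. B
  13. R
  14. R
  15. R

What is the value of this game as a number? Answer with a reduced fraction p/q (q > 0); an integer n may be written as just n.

12081/8192

Build val(s[:k]) for k = 1..15, string s = B B R R B B B B R R B B R R R.
step 1: add B to get B; options L={ 0 } R={ none } = 1
step 2: add B to get BB; options L={ 0, 1 } R={ none } = 2
step 3: add R to get BBR; options L={ 0, 1 } R={ 2 } = 3/2
step 4: add R to get BBRR; options L={ 0, 1 } R={ 3/2, 2 } = 5/4
step 5: add B to get BBRRB; options L={ 0, 1, 5/4 } R={ 3/2, 2 } = 11/8
step 6: add B to get BBRRBB; options L={ 0, 1, 5/4, 11/8 } R={ 3/2, 2 } = 23/16
step 7: add B to get BBRRBBB; options L={ 0, 1, 5/4, 11/8, 23/16 } R={ 3/2, 2 } = 47/32
step 8: add B to get BBRRBBBB; options L={ 0, 1, 5/4, 11/8, 23/16, 47/32 } R={ 3/2, 2 } = 95/64
step 9: add R to get BBRRBBBBR; options L={ 0, 1, 5/4, 11/8, 23/16, 47/32 } R={ 95/64, 3/2, 2 } = 189/128
step 10: add R to get BBRRBBBBRR; options L={ 0, 1, 5/4, 11/8, 23/16, 47/32 } R={ 189/128, 95/64, 3/2, 2 } = 377/256
step 11: add B to get BBRRBBBBRRB; options L={ 0, 1, 5/4, 11/8, 23/16, 47/32, 377/256 } R={ 189/128, 95/64, 3/2, 2 } = 755/512
step 12: add B to get BBRRBBBBRRBB; options L={ 0, 1, 5/4, 11/8, 23/16, 47/32, 377/256, 755/512 } R={ 189/128, 95/64, 3/2, 2 } = 1511/1024
step 13: add R to get BBRRBBBBRRBBR; options L={ 0, 1, 5/4, 11/8, 23/16, 47/32, 377/256, 755/512 } R={ 1511/1024, 189/128, 95/64, 3/2, 2 } = 3021/2048
step 14: add R to get BBRRBBBBRRBBRR; options L={ 0, 1, 5/4, 11/8, 23/16, 47/32, 377/256, 755/512 } R={ 3021/2048, 1511/1024, 189/128, 95/64, 3/2, 2 } = 6041/4096
step 15: add R to get BBRRBBBBRRBBRRR; options L={ 0, 1, 5/4, 11/8, 23/16, 47/32, 377/256, 755/512 } R={ 6041/4096, 3021/2048, 1511/1024, 189/128, 95/64, 3/2, 2 } = 12081/8192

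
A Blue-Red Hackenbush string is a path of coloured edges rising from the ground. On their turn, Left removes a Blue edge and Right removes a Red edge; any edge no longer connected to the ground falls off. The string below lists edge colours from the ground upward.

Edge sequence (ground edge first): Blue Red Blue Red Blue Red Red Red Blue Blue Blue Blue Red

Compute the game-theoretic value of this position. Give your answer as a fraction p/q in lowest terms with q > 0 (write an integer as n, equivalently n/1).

2621/4096

edge 1 of 13 (Blue): { 0 | none } so 1
edge 2 of 13 (Red): { 0 | 1 } so 1/2
edge 3 of 13 (Blue): { 0; 1/2 | 1 } so 3/4
edge 4 of 13 (Red): { 0; 1/2 | 3/4; 1 } so 5/8
edge 5 of 13 (Blue): { 0; 1/2; 5/8 | 3/4; 1 } so 11/16
edge 6 of 13 (Red): { 0; 1/2; 5/8 | 11/16; 3/4; 1 } so 21/32
edge 7 of 13 (Red): { 0; 1/2; 5/8 | 21/32; 11/16; 3/4; 1 } so 41/64
edge 8 of 13 (Red): { 0; 1/2; 5/8 | 41/64; 21/32; 11/16; 3/4; 1 } so 81/128
edge 9 of 13 (Blue): { 0; 1/2; 5/8; 81/128 | 41/64; 21/32; 11/16; 3/4; 1 } so 163/256
edge 10 of 13 (Blue): { 0; 1/2; 5/8; 81/128; 163/256 | 41/64; 21/32; 11/16; 3/4; 1 } so 327/512
edge 11 of 13 (Blue): { 0; 1/2; 5/8; 81/128; 163/256; 327/512 | 41/64; 21/32; 11/16; 3/4; 1 } so 655/1024
edge 12 of 13 (Blue): { 0; 1/2; 5/8; 81/128; 163/256; 327/512; 655/1024 | 41/64; 21/32; 11/16; 3/4; 1 } so 1311/2048
edge 13 of 13 (Red): { 0; 1/2; 5/8; 81/128; 163/256; 327/512; 655/1024 | 1311/2048; 41/64; 21/32; 11/16; 3/4; 1 } so 2621/4096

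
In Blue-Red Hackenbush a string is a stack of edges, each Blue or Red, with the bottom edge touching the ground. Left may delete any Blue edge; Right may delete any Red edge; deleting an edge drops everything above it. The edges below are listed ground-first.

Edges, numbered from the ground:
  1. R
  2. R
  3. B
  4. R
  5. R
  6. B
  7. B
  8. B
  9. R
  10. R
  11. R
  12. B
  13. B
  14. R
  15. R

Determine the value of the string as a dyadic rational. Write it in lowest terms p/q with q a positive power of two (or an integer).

-14567/8192

step 1: add R to get R; options L={ ∅ } R={ 0 } ⇒ -1
step 2: add R to get RR; options L={ ∅ } R={ -1,0 } ⇒ -2
step 3: add B to get RRB; options L={ -2 } R={ -1,0 } ⇒ -3/2
step 4: add R to get RRBR; options L={ -2 } R={ -3/2,-1,0 } ⇒ -7/4
step 5: add R to get RRBRR; options L={ -2 } R={ -7/4,-3/2,-1,0 } ⇒ -15/8
step 6: add B to get RRBRRB; options L={ -2,-15/8 } R={ -7/4,-3/2,-1,0 } ⇒ -29/16
step 7: add B to get RRBRRBB; options L={ -2,-15/8,-29/16 } R={ -7/4,-3/2,-1,0 } ⇒ -57/32
step 8: add B to get RRBRRBBB; options L={ -2,-15/8,-29/16,-57/32 } R={ -7/4,-3/2,-1,0 } ⇒ -113/64
step 9: add R to get RRBRRBBBR; options L={ -2,-15/8,-29/16,-57/32 } R={ -113/64,-7/4,-3/2,-1,0 } ⇒ -227/128
step 10: add R to get RRBRRBBBRR; options L={ -2,-15/8,-29/16,-57/32 } R={ -227/128,-113/64,-7/4,-3/2,-1,0 } ⇒ -455/256
step 11: add R to get RRBRRBBBRRR; options L={ -2,-15/8,-29/16,-57/32 } R={ -455/256,-227/128,-113/64,-7/4,-3/2,-1,0 } ⇒ -911/512
step 12: add B to get RRBRRBBBRRRB; options L={ -2,-15/8,-29/16,-57/32,-911/512 } R={ -455/256,-227/128,-113/64,-7/4,-3/2,-1,0 } ⇒ -1821/1024
step 13: add B to get RRBRRBBBRRRBB; options L={ -2,-15/8,-29/16,-57/32,-911/512,-1821/1024 } R={ -455/256,-227/128,-113/64,-7/4,-3/2,-1,0 } ⇒ -3641/2048
step 14: add R to get RRBRRBBBRRRBBR; options L={ -2,-15/8,-29/16,-57/32,-911/512,-1821/1024 } R={ -3641/2048,-455/256,-227/128,-113/64,-7/4,-3/2,-1,0 } ⇒ -7283/4096
step 15: add R to get RRBRRBBBRRRBBRR; options L={ -2,-15/8,-29/16,-57/32,-911/512,-1821/1024 } R={ -7283/4096,-3641/2048,-455/256,-227/128,-113/64,-7/4,-3/2,-1,0 } ⇒ -14567/8192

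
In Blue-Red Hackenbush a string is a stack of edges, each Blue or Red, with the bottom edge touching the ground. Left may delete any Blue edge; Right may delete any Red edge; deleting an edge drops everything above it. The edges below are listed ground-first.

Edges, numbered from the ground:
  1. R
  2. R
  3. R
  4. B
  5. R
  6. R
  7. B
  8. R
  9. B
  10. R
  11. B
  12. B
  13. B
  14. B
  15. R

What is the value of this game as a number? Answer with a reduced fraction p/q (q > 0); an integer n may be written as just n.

edge 1 of 15 (R): { — | 0 } — -1
edge 2 of 15 (R): { — | -1 0 } — -2
edge 3 of 15 (R): { — | -2 -1 0 } — -3
edge 4 of 15 (B): { -3 | -2 -1 0 } — -5/2
edge 5 of 15 (R): { -3 | -5/2 -2 -1 0 } — -11/4
edge 6 of 15 (R): { -3 | -11/4 -5/2 -2 -1 0 } — -23/8
edge 7 of 15 (B): { -3 -23/8 | -11/4 -5/2 -2 -1 0 } — -45/16
edge 8 of 15 (R): { -3 -23/8 | -45/16 -11/4 -5/2 -2 -1 0 } — -91/32
edge 9 of 15 (B): { -3 -23/8 -91/32 | -45/16 -11/4 -5/2 -2 -1 0 } — -181/64
edge 10 of 15 (R): { -3 -23/8 -91/32 | -181/64 -45/16 -11/4 -5/2 -2 -1 0 } — -363/128
edge 11 of 15 (B): { -3 -23/8 -91/32 -363/128 | -181/64 -45/16 -11/4 -5/2 -2 -1 0 } — -725/256
edge 12 of 15 (B): { -3 -23/8 -91/32 -363/128 -725/256 | -181/64 -45/16 -11/4 -5/2 -2 -1 0 } — -1449/512
edge 13 of 15 (B): { -3 -23/8 -91/32 -363/128 -725/256 -1449/512 | -181/64 -45/16 -11/4 -5/2 -2 -1 0 } — -2897/1024
edge 14 of 15 (B): { -3 -23/8 -91/32 -363/128 -725/256 -1449/512 -2897/1024 | -181/64 -45/16 -11/4 -5/2 -2 -1 0 } — -5793/2048
edge 15 of 15 (R): { -3 -23/8 -91/32 -363/128 -725/256 -1449/512 -2897/1024 | -5793/2048 -181/64 -45/16 -11/4 -5/2 -2 -1 0 } — -11587/4096

-11587/4096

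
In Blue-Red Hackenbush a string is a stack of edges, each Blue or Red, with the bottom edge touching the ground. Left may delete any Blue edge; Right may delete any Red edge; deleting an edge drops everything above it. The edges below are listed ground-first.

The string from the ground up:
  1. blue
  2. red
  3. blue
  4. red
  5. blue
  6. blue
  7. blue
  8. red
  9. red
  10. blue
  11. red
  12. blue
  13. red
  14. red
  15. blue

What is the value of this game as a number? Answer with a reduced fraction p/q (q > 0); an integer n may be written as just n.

11859/16384

v_1 [b]  L=[0]  R=[—]  = 1
v_2 [br]  L=[0]  R=[1]  = 1/2
v_3 [brb]  L=[0, 1/2]  R=[1]  = 3/4
v_4 [brbr]  L=[0, 1/2]  R=[3/4, 1]  = 5/8
v_5 [brbrb]  L=[0, 1/2, 5/8]  R=[3/4, 1]  = 11/16
v_6 [brbrbb]  L=[0, 1/2, 5/8, 11/16]  R=[3/4, 1]  = 23/32
v_7 [brbrbbb]  L=[0, 1/2, 5/8, 11/16, 23/32]  R=[3/4, 1]  = 47/64
v_8 [brbrbbbr]  L=[0, 1/2, 5/8, 11/16, 23/32]  R=[47/64, 3/4, 1]  = 93/128
v_9 [brbrbbbrr]  L=[0, 1/2, 5/8, 11/16, 23/32]  R=[93/128, 47/64, 3/4, 1]  = 185/256
v_10 [brbrbbbrrb]  L=[0, 1/2, 5/8, 11/16, 23/32, 185/256]  R=[93/128, 47/64, 3/4, 1]  = 371/512
v_11 [brbrbbbrrbr]  L=[0, 1/2, 5/8, 11/16, 23/32, 185/256]  R=[371/512, 93/128, 47/64, 3/4, 1]  = 741/1024
v_12 [brbrbbbrrbrb]  L=[0, 1/2, 5/8, 11/16, 23/32, 185/256, 741/1024]  R=[371/512, 93/128, 47/64, 3/4, 1]  = 1483/2048
v_13 [brbrbbbrrbrbr]  L=[0, 1/2, 5/8, 11/16, 23/32, 185/256, 741/1024]  R=[1483/2048, 371/512, 93/128, 47/64, 3/4, 1]  = 2965/4096
v_14 [brbrbbbrrbrbrr]  L=[0, 1/2, 5/8, 11/16, 23/32, 185/256, 741/1024]  R=[2965/4096, 1483/2048, 371/512, 93/128, 47/64, 3/4, 1]  = 5929/8192
v_15 [brbrbbbrrbrbrrb]  L=[0, 1/2, 5/8, 11/16, 23/32, 185/256, 741/1024, 5929/8192]  R=[2965/4096, 1483/2048, 371/512, 93/128, 47/64, 3/4, 1]  = 11859/16384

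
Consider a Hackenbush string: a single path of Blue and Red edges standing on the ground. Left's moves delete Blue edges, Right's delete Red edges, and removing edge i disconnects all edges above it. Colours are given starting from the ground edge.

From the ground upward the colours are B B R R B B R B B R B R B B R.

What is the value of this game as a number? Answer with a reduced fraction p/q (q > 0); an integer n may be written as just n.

11693/8192

B: Left { 0 }, Right { · } → simplest 1
BB: Left { 0 1 }, Right { · } → simplest 2
BBR: Left { 0 1 }, Right { 2 } → simplest 3/2
BBRR: Left { 0 1 }, Right { 3/2 2 } → simplest 5/4
BBRRB: Left { 0 1 5/4 }, Right { 3/2 2 } → simplest 11/8
BBRRBB: Left { 0 1 5/4 11/8 }, Right { 3/2 2 } → simplest 23/16
BBRRBBR: Left { 0 1 5/4 11/8 }, Right { 23/16 3/2 2 } → simplest 45/32
BBRRBBRB: Left { 0 1 5/4 11/8 45/32 }, Right { 23/16 3/2 2 } → simplest 91/64
BBRRBBRBB: Left { 0 1 5/4 11/8 45/32 91/64 }, Right { 23/16 3/2 2 } → simplest 183/128
BBRRBBRBBR: Left { 0 1 5/4 11/8 45/32 91/64 }, Right { 183/128 23/16 3/2 2 } → simplest 365/256
BBRRBBRBBRB: Left { 0 1 5/4 11/8 45/32 91/64 365/256 }, Right { 183/128 23/16 3/2 2 } → simplest 731/512
BBRRBBRBBRBR: Left { 0 1 5/4 11/8 45/32 91/64 365/256 }, Right { 731/512 183/128 23/16 3/2 2 } → simplest 1461/1024
BBRRBBRBBRBRB: Left { 0 1 5/4 11/8 45/32 91/64 365/256 1461/1024 }, Right { 731/512 183/128 23/16 3/2 2 } → simplest 2923/2048
BBRRBBRBBRBRBB: Left { 0 1 5/4 11/8 45/32 91/64 365/256 1461/1024 2923/2048 }, Right { 731/512 183/128 23/16 3/2 2 } → simplest 5847/4096
BBRRBBRBBRBRBBR: Left { 0 1 5/4 11/8 45/32 91/64 365/256 1461/1024 2923/2048 }, Right { 5847/4096 731/512 183/128 23/16 3/2 2 } → simplest 11693/8192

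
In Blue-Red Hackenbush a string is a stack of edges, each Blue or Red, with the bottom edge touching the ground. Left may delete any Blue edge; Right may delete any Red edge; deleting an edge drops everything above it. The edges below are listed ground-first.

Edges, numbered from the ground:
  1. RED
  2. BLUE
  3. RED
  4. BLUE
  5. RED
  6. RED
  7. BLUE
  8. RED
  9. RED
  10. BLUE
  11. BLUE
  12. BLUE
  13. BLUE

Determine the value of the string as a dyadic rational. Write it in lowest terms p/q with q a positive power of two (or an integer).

Prefix values for RED BLUE RED BLUE RED RED BLUE RED RED BLUE BLUE BLUE BLUE via {L|R} + simplicity:
step 1: add RED to get R; options L={ — } R={ 0 } -> -1
step 2: add BLUE to get RB; options L={ -1 } R={ 0 } -> -1/2
step 3: add RED to get RBR; options L={ -1 } R={ -1/2 0 } -> -3/4
step 4: add BLUE to get RBRB; options L={ -1 -3/4 } R={ -1/2 0 } -> -5/8
step 5: add RED to get RBRBR; options L={ -1 -3/4 } R={ -5/8 -1/2 0 } -> -11/16
step 6: add RED to get RBRBRR; options L={ -1 -3/4 } R={ -11/16 -5/8 -1/2 0 } -> -23/32
step 7: add BLUE to get RBRBRRB; options L={ -1 -3/4 -23/32 } R={ -11/16 -5/8 -1/2 0 } -> -45/64
step 8: add RED to get RBRBRRBR; options L={ -1 -3/4 -23/32 } R={ -45/64 -11/16 -5/8 -1/2 0 } -> -91/128
step 9: add RED to get RBRBRRBRR; options L={ -1 -3/4 -23/32 } R={ -91/128 -45/64 -11/16 -5/8 -1/2 0 } -> -183/256
step 10: add BLUE to get RBRBRRBRRB; options L={ -1 -3/4 -23/32 -183/256 } R={ -91/128 -45/64 -11/16 -5/8 -1/2 0 } -> -365/512
step 11: add BLUE to get RBRBRRBRRBB; options L={ -1 -3/4 -23/32 -183/256 -365/512 } R={ -91/128 -45/64 -11/16 -5/8 -1/2 0 } -> -729/1024
step 12: add BLUE to get RBRBRRBRRBBB; options L={ -1 -3/4 -23/32 -183/256 -365/512 -729/1024 } R={ -91/128 -45/64 -11/16 -5/8 -1/2 0 } -> -1457/2048
step 13: add BLUE to get RBRBRRBRRBBBB; options L={ -1 -3/4 -23/32 -183/256 -365/512 -729/1024 -1457/2048 } R={ -91/128 -45/64 -11/16 -5/8 -1/2 0 } -> -2913/4096

-2913/4096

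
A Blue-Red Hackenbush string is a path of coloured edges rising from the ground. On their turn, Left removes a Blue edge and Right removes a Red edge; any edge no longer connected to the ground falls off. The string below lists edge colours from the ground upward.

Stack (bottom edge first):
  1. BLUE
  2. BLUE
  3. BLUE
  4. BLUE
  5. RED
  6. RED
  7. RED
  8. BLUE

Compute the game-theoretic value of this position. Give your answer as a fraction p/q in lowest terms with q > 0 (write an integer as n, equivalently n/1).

G_1 [B]  L=[0]  R=[·]  gives 1
G_2 [BB]  L=[0, 1]  R=[·]  gives 2
G_3 [BBB]  L=[0, 1, 2]  R=[·]  gives 3
G_4 [BBBB]  L=[0, 1, 2, 3]  R=[·]  gives 4
G_5 [BBBBR]  L=[0, 1, 2, 3]  R=[4]  gives 7/2
G_6 [BBBBRR]  L=[0, 1, 2, 3]  R=[7/2, 4]  gives 13/4
G_7 [BBBBRRR]  L=[0, 1, 2, 3]  R=[13/4, 7/2, 4]  gives 25/8
G_8 [BBBBRRRB]  L=[0, 1, 2, 3, 25/8]  R=[13/4, 7/2, 4]  gives 51/16

51/16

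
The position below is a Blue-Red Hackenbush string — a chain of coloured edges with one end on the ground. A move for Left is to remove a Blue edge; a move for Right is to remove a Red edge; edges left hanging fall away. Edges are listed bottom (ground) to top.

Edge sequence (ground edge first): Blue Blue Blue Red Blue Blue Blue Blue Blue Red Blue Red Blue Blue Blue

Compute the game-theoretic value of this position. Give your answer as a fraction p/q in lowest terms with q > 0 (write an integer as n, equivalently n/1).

12207/4096

Prefix values for Blue Blue Blue Red Blue Blue Blue Blue Blue Red Blue Red Blue Blue Blue via {L|R} + simplicity:
step 1: add Blue to get B; options L={ 0 } R={  } → 1
step 2: add Blue to get BB; options L={ 0,1 } R={  } → 2
step 3: add Blue to get BBB; options L={ 0,1,2 } R={  } → 3
step 4: add Red to get BBBR; options L={ 0,1,2 } R={ 3 } → 5/2
step 5: add Blue to get BBBRB; options L={ 0,1,2,5/2 } R={ 3 } → 11/4
step 6: add Blue to get BBBRBB; options L={ 0,1,2,5/2,11/4 } R={ 3 } → 23/8
step 7: add Blue to get BBBRBBB; options L={ 0,1,2,5/2,11/4,23/8 } R={ 3 } → 47/16
step 8: add Blue to get BBBRBBBB; options L={ 0,1,2,5/2,11/4,23/8,47/16 } R={ 3 } → 95/32
step 9: add Blue to get BBBRBBBBB; options L={ 0,1,2,5/2,11/4,23/8,47/16,95/32 } R={ 3 } → 191/64
step 10: add Red to get BBBRBBBBBR; options L={ 0,1,2,5/2,11/4,23/8,47/16,95/32 } R={ 191/64,3 } → 381/128
step 11: add Blue to get BBBRBBBBBRB; options L={ 0,1,2,5/2,11/4,23/8,47/16,95/32,381/128 } R={ 191/64,3 } → 763/256
step 12: add Red to get BBBRBBBBBRBR; options L={ 0,1,2,5/2,11/4,23/8,47/16,95/32,381/128 } R={ 763/256,191/64,3 } → 1525/512
step 13: add Blue to get BBBRBBBBBRBRB; options L={ 0,1,2,5/2,11/4,23/8,47/16,95/32,381/128,1525/512 } R={ 763/256,191/64,3 } → 3051/1024
step 14: add Blue to get BBBRBBBBBRBRBB; options L={ 0,1,2,5/2,11/4,23/8,47/16,95/32,381/128,1525/512,3051/1024 } R={ 763/256,191/64,3 } → 6103/2048
step 15: add Blue to get BBBRBBBBBRBRBBB; options L={ 0,1,2,5/2,11/4,23/8,47/16,95/32,381/128,1525/512,3051/1024,6103/2048 } R={ 763/256,191/64,3 } → 12207/4096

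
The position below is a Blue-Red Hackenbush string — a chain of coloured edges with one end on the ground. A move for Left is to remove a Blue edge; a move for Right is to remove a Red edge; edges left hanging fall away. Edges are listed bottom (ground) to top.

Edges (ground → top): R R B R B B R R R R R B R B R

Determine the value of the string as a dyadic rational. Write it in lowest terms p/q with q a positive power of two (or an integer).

Recurse on prefixes of the 15-edge string R R B R B B R R R R R B R B R:
edge 1 of 15 (R): { — | 0 } => -1
edge 2 of 15 (R): { — | -1; 0 } => -2
edge 3 of 15 (B): { -2 | -1; 0 } => -3/2
edge 4 of 15 (R): { -2 | -3/2; -1; 0 } => -7/4
edge 5 of 15 (B): { -2; -7/4 | -3/2; -1; 0 } => -13/8
edge 6 of 15 (B): { -2; -7/4; -13/8 | -3/2; -1; 0 } => -25/16
edge 7 of 15 (R): { -2; -7/4; -13/8 | -25/16; -3/2; -1; 0 } => -51/32
edge 8 of 15 (R): { -2; -7/4; -13/8 | -51/32; -25/16; -3/2; -1; 0 } => -103/64
edge 9 of 15 (R): { -2; -7/4; -13/8 | -103/64; -51/32; -25/16; -3/2; -1; 0 } => -207/128
edge 10 of 15 (R): { -2; -7/4; -13/8 | -207/128; -103/64; -51/32; -25/16; -3/2; -1; 0 } => -415/256
edge 11 of 15 (R): { -2; -7/4; -13/8 | -415/256; -207/128; -103/64; -51/32; -25/16; -3/2; -1; 0 } => -831/512
edge 12 of 15 (B): { -2; -7/4; -13/8; -831/512 | -415/256; -207/128; -103/64; -51/32; -25/16; -3/2; -1; 0 } => -1661/1024
edge 13 of 15 (R): { -2; -7/4; -13/8; -831/512 | -1661/1024; -415/256; -207/128; -103/64; -51/32; -25/16; -3/2; -1; 0 } => -3323/2048
edge 14 of 15 (B): { -2; -7/4; -13/8; -831/512; -3323/2048 | -1661/1024; -415/256; -207/128; -103/64; -51/32; -25/16; -3/2; -1; 0 } => -6645/4096
edge 15 of 15 (R): { -2; -7/4; -13/8; -831/512; -3323/2048 | -6645/4096; -1661/1024; -415/256; -207/128; -103/64; -51/32; -25/16; -3/2; -1; 0 } => -13291/8192

-13291/8192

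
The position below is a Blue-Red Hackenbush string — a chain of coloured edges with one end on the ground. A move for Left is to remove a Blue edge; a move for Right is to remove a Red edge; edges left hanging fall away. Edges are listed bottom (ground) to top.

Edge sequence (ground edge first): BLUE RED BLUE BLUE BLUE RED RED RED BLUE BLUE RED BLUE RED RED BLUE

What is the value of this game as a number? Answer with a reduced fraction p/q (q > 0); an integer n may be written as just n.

edge 1 of 15 (BLUE): { 0 | · } -> 1
edge 2 of 15 (RED): { 0 | 1 } -> 1/2
edge 3 of 15 (BLUE): { 0; 1/2 | 1 } -> 3/4
edge 4 of 15 (BLUE): { 0; 1/2; 3/4 | 1 } -> 7/8
edge 5 of 15 (BLUE): { 0; 1/2; 3/4; 7/8 | 1 } -> 15/16
edge 6 of 15 (RED): { 0; 1/2; 3/4; 7/8 | 15/16; 1 } -> 29/32
edge 7 of 15 (RED): { 0; 1/2; 3/4; 7/8 | 29/32; 15/16; 1 } -> 57/64
edge 8 of 15 (RED): { 0; 1/2; 3/4; 7/8 | 57/64; 29/32; 15/16; 1 } -> 113/128
edge 9 of 15 (BLUE): { 0; 1/2; 3/4; 7/8; 113/128 | 57/64; 29/32; 15/16; 1 } -> 227/256
edge 10 of 15 (BLUE): { 0; 1/2; 3/4; 7/8; 113/128; 227/256 | 57/64; 29/32; 15/16; 1 } -> 455/512
edge 11 of 15 (RED): { 0; 1/2; 3/4; 7/8; 113/128; 227/256 | 455/512; 57/64; 29/32; 15/16; 1 } -> 909/1024
edge 12 of 15 (BLUE): { 0; 1/2; 3/4; 7/8; 113/128; 227/256; 909/1024 | 455/512; 57/64; 29/32; 15/16; 1 } -> 1819/2048
edge 13 of 15 (RED): { 0; 1/2; 3/4; 7/8; 113/128; 227/256; 909/1024 | 1819/2048; 455/512; 57/64; 29/32; 15/16; 1 } -> 3637/4096
edge 14 of 15 (RED): { 0; 1/2; 3/4; 7/8; 113/128; 227/256; 909/1024 | 3637/4096; 1819/2048; 455/512; 57/64; 29/32; 15/16; 1 } -> 7273/8192
edge 15 of 15 (BLUE): { 0; 1/2; 3/4; 7/8; 113/128; 227/256; 909/1024; 7273/8192 | 3637/4096; 1819/2048; 455/512; 57/64; 29/32; 15/16; 1 } -> 14547/16384

14547/16384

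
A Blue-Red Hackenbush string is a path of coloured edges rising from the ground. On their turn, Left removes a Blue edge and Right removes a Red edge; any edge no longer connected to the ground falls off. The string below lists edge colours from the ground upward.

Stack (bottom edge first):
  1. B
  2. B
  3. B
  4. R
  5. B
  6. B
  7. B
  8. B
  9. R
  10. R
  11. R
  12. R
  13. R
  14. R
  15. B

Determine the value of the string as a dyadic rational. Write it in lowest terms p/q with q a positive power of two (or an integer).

12035/4096

B: Left { 0 }, Right { — } gives simplest 1
BB: Left { 0; 1 }, Right { — } gives simplest 2
BBB: Left { 0; 1; 2 }, Right { — } gives simplest 3
BBBR: Left { 0; 1; 2 }, Right { 3 } gives simplest 5/2
BBBRB: Left { 0; 1; 2; 5/2 }, Right { 3 } gives simplest 11/4
BBBRBB: Left { 0; 1; 2; 5/2; 11/4 }, Right { 3 } gives simplest 23/8
BBBRBBB: Left { 0; 1; 2; 5/2; 11/4; 23/8 }, Right { 3 } gives simplest 47/16
BBBRBBBB: Left { 0; 1; 2; 5/2; 11/4; 23/8; 47/16 }, Right { 3 } gives simplest 95/32
BBBRBBBBR: Left { 0; 1; 2; 5/2; 11/4; 23/8; 47/16 }, Right { 95/32; 3 } gives simplest 189/64
BBBRBBBBRR: Left { 0; 1; 2; 5/2; 11/4; 23/8; 47/16 }, Right { 189/64; 95/32; 3 } gives simplest 377/128
BBBRBBBBRRR: Left { 0; 1; 2; 5/2; 11/4; 23/8; 47/16 }, Right { 377/128; 189/64; 95/32; 3 } gives simplest 753/256
BBBRBBBBRRRR: Left { 0; 1; 2; 5/2; 11/4; 23/8; 47/16 }, Right { 753/256; 377/128; 189/64; 95/32; 3 } gives simplest 1505/512
BBBRBBBBRRRRR: Left { 0; 1; 2; 5/2; 11/4; 23/8; 47/16 }, Right { 1505/512; 753/256; 377/128; 189/64; 95/32; 3 } gives simplest 3009/1024
BBBRBBBBRRRRRR: Left { 0; 1; 2; 5/2; 11/4; 23/8; 47/16 }, Right { 3009/1024; 1505/512; 753/256; 377/128; 189/64; 95/32; 3 } gives simplest 6017/2048
BBBRBBBBRRRRRRB: Left { 0; 1; 2; 5/2; 11/4; 23/8; 47/16; 6017/2048 }, Right { 3009/1024; 1505/512; 753/256; 377/128; 189/64; 95/32; 3 } gives simplest 12035/4096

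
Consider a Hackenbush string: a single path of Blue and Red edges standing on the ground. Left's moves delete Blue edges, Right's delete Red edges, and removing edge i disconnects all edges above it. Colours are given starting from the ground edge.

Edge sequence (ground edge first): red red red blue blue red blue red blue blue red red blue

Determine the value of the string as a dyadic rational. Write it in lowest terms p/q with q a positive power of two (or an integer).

-2381/1024

Recurse on prefixes of the 13-edge string red red red blue blue red blue red blue blue red red blue:
r: Left { ∅ }, Right { 0 } gives simplest -1
rr: Left { ∅ }, Right { -1 0 } gives simplest -2
rrr: Left { ∅ }, Right { -2 -1 0 } gives simplest -3
rrrb: Left { -3 }, Right { -2 -1 0 } gives simplest -5/2
rrrbb: Left { -3 -5/2 }, Right { -2 -1 0 } gives simplest -9/4
rrrbbr: Left { -3 -5/2 }, Right { -9/4 -2 -1 0 } gives simplest -19/8
rrrbbrb: Left { -3 -5/2 -19/8 }, Right { -9/4 -2 -1 0 } gives simplest -37/16
rrrbbrbr: Left { -3 -5/2 -19/8 }, Right { -37/16 -9/4 -2 -1 0 } gives simplest -75/32
rrrbbrbrb: Left { -3 -5/2 -19/8 -75/32 }, Right { -37/16 -9/4 -2 -1 0 } gives simplest -149/64
rrrbbrbrbb: Left { -3 -5/2 -19/8 -75/32 -149/64 }, Right { -37/16 -9/4 -2 -1 0 } gives simplest -297/128
rrrbbrbrbbr: Left { -3 -5/2 -19/8 -75/32 -149/64 }, Right { -297/128 -37/16 -9/4 -2 -1 0 } gives simplest -595/256
rrrbbrbrbbrr: Left { -3 -5/2 -19/8 -75/32 -149/64 }, Right { -595/256 -297/128 -37/16 -9/4 -2 -1 0 } gives simplest -1191/512
rrrbbrbrbbrrb: Left { -3 -5/2 -19/8 -75/32 -149/64 -1191/512 }, Right { -595/256 -297/128 -37/16 -9/4 -2 -1 0 } gives simplest -2381/1024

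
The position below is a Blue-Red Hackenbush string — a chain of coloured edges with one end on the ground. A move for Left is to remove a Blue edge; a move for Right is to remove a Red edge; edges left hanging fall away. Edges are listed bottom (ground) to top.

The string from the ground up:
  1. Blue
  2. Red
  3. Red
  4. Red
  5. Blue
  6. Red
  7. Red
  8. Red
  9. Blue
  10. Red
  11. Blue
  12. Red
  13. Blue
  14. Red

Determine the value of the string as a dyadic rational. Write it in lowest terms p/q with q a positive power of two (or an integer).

1109/8192

Build g(s[:k]) for k = 1..14, string s = Blue Red Red Red Blue Red Red Red Blue Red Blue Red Blue Red.
edge 1 of 14 (Blue): { 0 | — } → 1
edge 2 of 14 (Red): { 0 | 1 } → 1/2
edge 3 of 14 (Red): { 0 | 1/2,1 } → 1/4
edge 4 of 14 (Red): { 0 | 1/4,1/2,1 } → 1/8
edge 5 of 14 (Blue): { 0,1/8 | 1/4,1/2,1 } → 3/16
edge 6 of 14 (Red): { 0,1/8 | 3/16,1/4,1/2,1 } → 5/32
edge 7 of 14 (Red): { 0,1/8 | 5/32,3/16,1/4,1/2,1 } → 9/64
edge 8 of 14 (Red): { 0,1/8 | 9/64,5/32,3/16,1/4,1/2,1 } → 17/128
edge 9 of 14 (Blue): { 0,1/8,17/128 | 9/64,5/32,3/16,1/4,1/2,1 } → 35/256
edge 10 of 14 (Red): { 0,1/8,17/128 | 35/256,9/64,5/32,3/16,1/4,1/2,1 } → 69/512
edge 11 of 14 (Blue): { 0,1/8,17/128,69/512 | 35/256,9/64,5/32,3/16,1/4,1/2,1 } → 139/1024
edge 12 of 14 (Red): { 0,1/8,17/128,69/512 | 139/1024,35/256,9/64,5/32,3/16,1/4,1/2,1 } → 277/2048
edge 13 of 14 (Blue): { 0,1/8,17/128,69/512,277/2048 | 139/1024,35/256,9/64,5/32,3/16,1/4,1/2,1 } → 555/4096
edge 14 of 14 (Red): { 0,1/8,17/128,69/512,277/2048 | 555/4096,139/1024,35/256,9/64,5/32,3/16,1/4,1/2,1 } → 1109/8192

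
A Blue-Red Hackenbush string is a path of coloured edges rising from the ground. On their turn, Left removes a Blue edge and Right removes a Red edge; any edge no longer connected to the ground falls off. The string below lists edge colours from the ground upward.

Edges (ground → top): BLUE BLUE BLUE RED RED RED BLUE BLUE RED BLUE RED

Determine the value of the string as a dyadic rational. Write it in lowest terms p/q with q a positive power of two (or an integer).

565/256

Build G(s[:k]) for k = 1..11, string s = BLUE BLUE BLUE RED RED RED BLUE BLUE RED BLUE RED.
step 1: add BLUE to get B; options L={ 0 } R={ none } -> 1
step 2: add BLUE to get BB; options L={ 0 1 } R={ none } -> 2
step 3: add BLUE to get BBB; options L={ 0 1 2 } R={ none } -> 3
step 4: add RED to get BBBR; options L={ 0 1 2 } R={ 3 } -> 5/2
step 5: add RED to get BBBRR; options L={ 0 1 2 } R={ 5/2 3 } -> 9/4
step 6: add RED to get BBBRRR; options L={ 0 1 2 } R={ 9/4 5/2 3 } -> 17/8
step 7: add BLUE to get BBBRRRB; options L={ 0 1 2 17/8 } R={ 9/4 5/2 3 } -> 35/16
step 8: add BLUE to get BBBRRRBB; options L={ 0 1 2 17/8 35/16 } R={ 9/4 5/2 3 } -> 71/32
step 9: add RED to get BBBRRRBBR; options L={ 0 1 2 17/8 35/16 } R={ 71/32 9/4 5/2 3 } -> 141/64
step 10: add BLUE to get BBBRRRBBRB; options L={ 0 1 2 17/8 35/16 141/64 } R={ 71/32 9/4 5/2 3 } -> 283/128
step 11: add RED to get BBBRRRBBRBR; options L={ 0 1 2 17/8 35/16 141/64 } R={ 283/128 71/32 9/4 5/2 3 } -> 565/256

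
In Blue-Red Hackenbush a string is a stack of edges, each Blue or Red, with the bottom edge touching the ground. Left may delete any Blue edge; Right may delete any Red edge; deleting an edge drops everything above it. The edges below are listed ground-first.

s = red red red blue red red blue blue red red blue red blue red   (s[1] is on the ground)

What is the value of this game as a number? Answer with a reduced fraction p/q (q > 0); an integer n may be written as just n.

-5739/2048

Prefix values for red red red blue red red blue blue red red blue red blue red via {L|R} + simplicity:
edge 1 of 14 (red): { — | 0 } — -1
edge 2 of 14 (red): { — | -1 0 } — -2
edge 3 of 14 (red): { — | -2 -1 0 } — -3
edge 4 of 14 (blue): { -3 | -2 -1 0 } — -5/2
edge 5 of 14 (red): { -3 | -5/2 -2 -1 0 } — -11/4
edge 6 of 14 (red): { -3 | -11/4 -5/2 -2 -1 0 } — -23/8
edge 7 of 14 (blue): { -3 -23/8 | -11/4 -5/2 -2 -1 0 } — -45/16
edge 8 of 14 (blue): { -3 -23/8 -45/16 | -11/4 -5/2 -2 -1 0 } — -89/32
edge 9 of 14 (red): { -3 -23/8 -45/16 | -89/32 -11/4 -5/2 -2 -1 0 } — -179/64
edge 10 of 14 (red): { -3 -23/8 -45/16 | -179/64 -89/32 -11/4 -5/2 -2 -1 0 } — -359/128
edge 11 of 14 (blue): { -3 -23/8 -45/16 -359/128 | -179/64 -89/32 -11/4 -5/2 -2 -1 0 } — -717/256
edge 12 of 14 (red): { -3 -23/8 -45/16 -359/128 | -717/256 -179/64 -89/32 -11/4 -5/2 -2 -1 0 } — -1435/512
edge 13 of 14 (blue): { -3 -23/8 -45/16 -359/128 -1435/512 | -717/256 -179/64 -89/32 -11/4 -5/2 -2 -1 0 } — -2869/1024
edge 14 of 14 (red): { -3 -23/8 -45/16 -359/128 -1435/512 | -2869/1024 -717/256 -179/64 -89/32 -11/4 -5/2 -2 -1 0 } — -5739/2048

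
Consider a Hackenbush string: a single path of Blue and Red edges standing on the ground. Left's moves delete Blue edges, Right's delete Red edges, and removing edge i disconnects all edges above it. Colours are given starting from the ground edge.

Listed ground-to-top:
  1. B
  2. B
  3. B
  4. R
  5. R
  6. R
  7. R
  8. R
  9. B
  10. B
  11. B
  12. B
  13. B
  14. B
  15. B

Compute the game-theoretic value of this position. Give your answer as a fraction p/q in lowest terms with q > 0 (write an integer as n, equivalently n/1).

8447/4096

1 of 15 · B · max L 0 · min R +∞ = 1
2 of 15 · BB · max L 1 · min R +∞ = 2
3 of 15 · BBB · max L 2 · min R +∞ = 3
4 of 15 · BBBR · max L 2 · min R 3 = 5/2
5 of 15 · BBBRR · max L 2 · min R 5/2 = 9/4
6 of 15 · BBBRRR · max L 2 · min R 9/4 = 17/8
7 of 15 · BBBRRRR · max L 2 · min R 17/8 = 33/16
8 of 15 · BBBRRRRR · max L 2 · min R 33/16 = 65/32
9 of 15 · BBBRRRRRB · max L 65/32 · min R 33/16 = 131/64
10 of 15 · BBBRRRRRBB · max L 131/64 · min R 33/16 = 263/128
11 of 15 · BBBRRRRRBBB · max L 263/128 · min R 33/16 = 527/256
12 of 15 · BBBRRRRRBBBB · max L 527/256 · min R 33/16 = 1055/512
13 of 15 · BBBRRRRRBBBBB · max L 1055/512 · min R 33/16 = 2111/1024
14 of 15 · BBBRRRRRBBBBBB · max L 2111/1024 · min R 33/16 = 4223/2048
15 of 15 · BBBRRRRRBBBBBBB · max L 4223/2048 · min R 33/16 = 8447/4096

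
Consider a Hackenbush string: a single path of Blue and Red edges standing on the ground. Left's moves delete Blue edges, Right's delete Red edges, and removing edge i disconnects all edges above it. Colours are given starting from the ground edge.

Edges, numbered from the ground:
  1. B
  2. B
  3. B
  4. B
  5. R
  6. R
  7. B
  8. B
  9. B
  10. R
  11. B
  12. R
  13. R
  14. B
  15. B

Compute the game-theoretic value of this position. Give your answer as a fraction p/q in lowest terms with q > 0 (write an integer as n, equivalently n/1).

Build value(s[:k]) for k = 1..15, string s = B B B B R R B B B R B R R B B.
1 of 15 · B · max L 0 · min R +∞ → 1
2 of 15 · BB · max L 1 · min R +∞ → 2
3 of 15 · BBB · max L 2 · min R +∞ → 3
4 of 15 · BBBB · max L 3 · min R +∞ → 4
5 of 15 · BBBBR · max L 3 · min R 4 → 7/2
6 of 15 · BBBBRR · max L 3 · min R 7/2 → 13/4
7 of 15 · BBBBRRB · max L 13/4 · min R 7/2 → 27/8
8 of 15 · BBBBRRBB · max L 27/8 · min R 7/2 → 55/16
9 of 15 · BBBBRRBBB · max L 55/16 · min R 7/2 → 111/32
10 of 15 · BBBBRRBBBR · max L 55/16 · min R 111/32 → 221/64
11 of 15 · BBBBRRBBBRB · max L 221/64 · min R 111/32 → 443/128
12 of 15 · BBBBRRBBBRBR · max L 221/64 · min R 443/128 → 885/256
13 of 15 · BBBBRRBBBRBRR · max L 221/64 · min R 885/256 → 1769/512
14 of 15 · BBBBRRBBBRBRRB · max L 1769/512 · min R 885/256 → 3539/1024
15 of 15 · BBBBRRBBBRBRRBB · max L 3539/1024 · min R 885/256 → 7079/2048

7079/2048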